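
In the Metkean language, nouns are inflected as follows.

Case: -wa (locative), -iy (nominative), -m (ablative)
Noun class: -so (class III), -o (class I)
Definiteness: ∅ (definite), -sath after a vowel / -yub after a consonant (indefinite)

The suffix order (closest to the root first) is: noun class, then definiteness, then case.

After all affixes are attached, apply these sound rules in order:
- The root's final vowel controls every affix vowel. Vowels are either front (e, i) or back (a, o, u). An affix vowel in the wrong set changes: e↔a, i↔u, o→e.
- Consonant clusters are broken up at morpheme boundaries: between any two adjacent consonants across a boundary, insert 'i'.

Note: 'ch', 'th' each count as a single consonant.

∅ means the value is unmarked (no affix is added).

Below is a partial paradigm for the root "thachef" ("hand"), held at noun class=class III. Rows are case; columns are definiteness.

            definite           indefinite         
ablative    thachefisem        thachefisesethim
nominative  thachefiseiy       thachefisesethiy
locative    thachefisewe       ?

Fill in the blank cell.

thachefisesethiwe

Attach noun class class III -so → thachefso.
Attach definiteness indefinite -sath (after vowel 'o') → thachefsosath.
Attach case locative -wa → thachefsosathwa.
Apply vowel harmony: thachefsosathwa → thachefsesethwe.
Apply epenthesis: thachefsesethwe → thachefisesethiwe.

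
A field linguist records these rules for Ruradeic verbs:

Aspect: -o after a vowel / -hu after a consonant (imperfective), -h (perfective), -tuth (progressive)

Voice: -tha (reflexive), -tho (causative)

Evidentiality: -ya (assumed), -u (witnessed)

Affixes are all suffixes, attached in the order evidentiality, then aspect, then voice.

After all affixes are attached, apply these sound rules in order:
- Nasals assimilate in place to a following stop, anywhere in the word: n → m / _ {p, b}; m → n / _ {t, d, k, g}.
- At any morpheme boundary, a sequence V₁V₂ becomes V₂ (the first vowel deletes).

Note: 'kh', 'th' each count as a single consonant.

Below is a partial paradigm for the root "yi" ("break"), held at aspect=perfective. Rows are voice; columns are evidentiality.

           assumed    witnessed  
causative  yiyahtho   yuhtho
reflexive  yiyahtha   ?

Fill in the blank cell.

Attach evidentiality witnessed -u → yiu.
Attach aspect perfective -h → yiuh.
Attach voice reflexive -tha → yiuhtha.
Nasal assimilation: no change.
Apply vowel deletion: yiuhtha → yuhtha.

yuhtha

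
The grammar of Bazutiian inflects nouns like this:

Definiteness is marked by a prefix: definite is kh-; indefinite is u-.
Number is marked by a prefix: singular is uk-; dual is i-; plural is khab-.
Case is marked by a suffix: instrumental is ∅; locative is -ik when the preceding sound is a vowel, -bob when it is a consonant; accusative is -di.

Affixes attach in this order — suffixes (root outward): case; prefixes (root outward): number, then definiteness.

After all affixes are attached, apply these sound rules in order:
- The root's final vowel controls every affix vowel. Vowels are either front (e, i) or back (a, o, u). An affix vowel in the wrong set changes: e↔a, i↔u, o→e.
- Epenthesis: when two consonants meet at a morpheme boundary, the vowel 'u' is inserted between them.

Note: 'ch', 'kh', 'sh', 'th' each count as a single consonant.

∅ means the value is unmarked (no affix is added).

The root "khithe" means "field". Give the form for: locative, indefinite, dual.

iikhitheik

Attach number dual i- → ikhithe.
Attach definiteness indefinite u- → uikhithe.
Attach case locative -ik (after vowel 'e') → uikhitheik.
Apply vowel harmony: uikhitheik → iikhitheik.
Epenthesis: no change.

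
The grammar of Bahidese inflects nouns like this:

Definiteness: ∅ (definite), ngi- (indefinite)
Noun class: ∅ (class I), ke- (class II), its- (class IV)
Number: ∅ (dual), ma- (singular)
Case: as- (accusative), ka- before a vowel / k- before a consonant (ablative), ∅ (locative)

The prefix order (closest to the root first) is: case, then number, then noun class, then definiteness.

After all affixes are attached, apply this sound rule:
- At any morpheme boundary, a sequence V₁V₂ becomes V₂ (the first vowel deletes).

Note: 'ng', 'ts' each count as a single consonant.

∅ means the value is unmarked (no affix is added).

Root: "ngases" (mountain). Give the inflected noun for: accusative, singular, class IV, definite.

Attach case accusative as- → asngases.
Attach number singular ma- → maasngases.
Attach noun class class IV its- → itsmaasngases.
definiteness = definite: zero marking, form stays itsmaasngases.
Apply vowel deletion: itsmaasngases → itsmasngases.

itsmasngases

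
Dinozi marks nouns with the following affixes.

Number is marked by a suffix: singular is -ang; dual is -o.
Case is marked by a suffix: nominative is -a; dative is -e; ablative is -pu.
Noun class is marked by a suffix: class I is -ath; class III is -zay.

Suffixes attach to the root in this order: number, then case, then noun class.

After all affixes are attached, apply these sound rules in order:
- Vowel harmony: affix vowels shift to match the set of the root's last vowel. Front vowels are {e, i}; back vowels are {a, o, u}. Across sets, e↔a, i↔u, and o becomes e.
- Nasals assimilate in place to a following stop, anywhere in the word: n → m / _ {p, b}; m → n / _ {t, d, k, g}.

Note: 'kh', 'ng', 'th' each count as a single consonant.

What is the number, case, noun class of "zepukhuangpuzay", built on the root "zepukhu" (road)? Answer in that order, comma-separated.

singular, ablative, class III

Segment: zepukhu-ang-pu-zay.
number: -ang → singular.
case: -pu → ablative.
noun class: -zay → class III.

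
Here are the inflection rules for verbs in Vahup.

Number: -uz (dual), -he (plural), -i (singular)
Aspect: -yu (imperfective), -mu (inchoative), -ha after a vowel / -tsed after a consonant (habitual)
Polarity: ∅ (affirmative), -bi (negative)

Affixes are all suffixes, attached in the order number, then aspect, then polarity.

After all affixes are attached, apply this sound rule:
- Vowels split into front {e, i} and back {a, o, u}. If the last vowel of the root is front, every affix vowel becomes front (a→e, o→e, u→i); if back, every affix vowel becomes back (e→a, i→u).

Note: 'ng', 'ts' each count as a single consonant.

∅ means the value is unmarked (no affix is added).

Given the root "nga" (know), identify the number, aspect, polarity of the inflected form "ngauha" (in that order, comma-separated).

Segment: nga-i-ha.
number: -i → singular.
aspect: -ha/tsed → habitual.
polarity: ∅ → affirmative.

singular, habitual, affirmative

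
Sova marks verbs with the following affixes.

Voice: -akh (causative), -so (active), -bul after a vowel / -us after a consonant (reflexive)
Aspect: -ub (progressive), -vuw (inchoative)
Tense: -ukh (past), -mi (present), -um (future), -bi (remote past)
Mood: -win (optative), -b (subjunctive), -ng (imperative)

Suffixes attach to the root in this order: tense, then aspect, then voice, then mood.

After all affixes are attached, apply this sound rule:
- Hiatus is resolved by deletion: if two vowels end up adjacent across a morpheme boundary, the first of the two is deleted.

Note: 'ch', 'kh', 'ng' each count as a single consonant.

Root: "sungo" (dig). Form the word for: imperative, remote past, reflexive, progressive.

Attach tense remote past -bi → sungobi.
Attach aspect progressive -ub → sungobiub.
Attach voice reflexive -us (after consonant 'b') → sungobiubus.
Attach mood imperative -ng → sungobiubusng.
Apply vowel deletion: sungobiubusng → sungobubusng.

sungobubusng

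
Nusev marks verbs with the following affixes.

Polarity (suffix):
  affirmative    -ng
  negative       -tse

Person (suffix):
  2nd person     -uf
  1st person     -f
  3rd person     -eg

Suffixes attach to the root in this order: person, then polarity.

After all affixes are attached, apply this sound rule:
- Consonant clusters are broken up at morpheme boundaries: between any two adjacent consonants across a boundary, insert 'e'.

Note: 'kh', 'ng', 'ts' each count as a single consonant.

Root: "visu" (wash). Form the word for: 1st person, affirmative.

Attach person 1st person -f → visuf.
Attach polarity affirmative -ng → visufng.
Apply epenthesis: visufng → visufeng.

visufeng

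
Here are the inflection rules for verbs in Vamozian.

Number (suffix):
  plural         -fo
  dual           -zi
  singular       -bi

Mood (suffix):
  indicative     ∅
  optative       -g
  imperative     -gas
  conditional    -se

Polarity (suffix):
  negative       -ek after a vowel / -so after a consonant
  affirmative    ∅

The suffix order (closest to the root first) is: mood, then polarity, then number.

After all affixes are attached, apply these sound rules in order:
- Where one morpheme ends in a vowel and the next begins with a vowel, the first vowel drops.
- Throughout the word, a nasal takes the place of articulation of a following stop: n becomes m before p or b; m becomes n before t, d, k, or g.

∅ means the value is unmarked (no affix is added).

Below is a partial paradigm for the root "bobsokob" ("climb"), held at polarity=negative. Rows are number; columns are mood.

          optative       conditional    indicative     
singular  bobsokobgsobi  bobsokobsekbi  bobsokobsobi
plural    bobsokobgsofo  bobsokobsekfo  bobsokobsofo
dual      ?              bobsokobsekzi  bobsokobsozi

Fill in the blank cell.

Attach mood optative -g → bobsokobg.
Attach polarity negative -so (after consonant 'g') → bobsokobgso.
Attach number dual -zi → bobsokobgsozi.
Vowel deletion: no change.
Nasal assimilation: no change.

bobsokobgsozi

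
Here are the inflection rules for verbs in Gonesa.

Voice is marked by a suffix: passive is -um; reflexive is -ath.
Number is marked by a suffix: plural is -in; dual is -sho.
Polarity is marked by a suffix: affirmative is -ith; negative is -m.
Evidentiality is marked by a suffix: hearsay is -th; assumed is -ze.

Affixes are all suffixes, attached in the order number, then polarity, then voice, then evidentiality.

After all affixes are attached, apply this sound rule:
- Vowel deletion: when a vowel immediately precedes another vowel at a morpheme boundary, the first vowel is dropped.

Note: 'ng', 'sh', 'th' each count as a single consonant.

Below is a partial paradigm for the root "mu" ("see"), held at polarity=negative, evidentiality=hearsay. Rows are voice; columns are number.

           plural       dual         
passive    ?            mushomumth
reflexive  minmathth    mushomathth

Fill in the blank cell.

Attach number plural -in → muin.
Attach polarity negative -m → muinm.
Attach voice passive -um → muinmum.
Attach evidentiality hearsay -th → muinmumth.
Apply vowel deletion: muinmumth → minmumth.

minmumth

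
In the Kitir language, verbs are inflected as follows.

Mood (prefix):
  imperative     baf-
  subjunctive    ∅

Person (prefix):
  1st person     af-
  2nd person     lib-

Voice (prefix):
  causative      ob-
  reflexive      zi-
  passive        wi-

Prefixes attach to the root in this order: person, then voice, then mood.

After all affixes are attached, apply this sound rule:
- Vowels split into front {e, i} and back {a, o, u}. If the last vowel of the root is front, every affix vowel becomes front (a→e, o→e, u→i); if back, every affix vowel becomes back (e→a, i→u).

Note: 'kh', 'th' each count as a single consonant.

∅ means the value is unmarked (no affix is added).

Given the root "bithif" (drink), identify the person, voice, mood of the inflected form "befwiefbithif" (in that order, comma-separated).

1st person, passive, imperative

Segment: baf-wi-af-bithif.
person: af- → 1st person.
voice: wi- → passive.
mood: baf- → imperative.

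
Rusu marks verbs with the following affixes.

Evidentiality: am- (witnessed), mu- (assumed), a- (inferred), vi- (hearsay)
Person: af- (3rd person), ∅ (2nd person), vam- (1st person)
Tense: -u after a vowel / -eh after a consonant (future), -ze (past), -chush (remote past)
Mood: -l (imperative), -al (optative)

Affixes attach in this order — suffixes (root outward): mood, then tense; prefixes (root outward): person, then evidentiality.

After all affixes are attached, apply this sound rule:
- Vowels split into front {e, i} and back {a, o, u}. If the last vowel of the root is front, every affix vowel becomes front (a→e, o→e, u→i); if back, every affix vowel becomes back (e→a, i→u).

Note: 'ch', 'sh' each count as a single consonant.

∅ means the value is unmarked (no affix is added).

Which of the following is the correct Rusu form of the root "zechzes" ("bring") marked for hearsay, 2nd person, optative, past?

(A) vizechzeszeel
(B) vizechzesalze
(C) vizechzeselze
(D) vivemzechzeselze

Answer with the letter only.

C

person = 2nd person: zero marking, form stays zechzes.
Attach mood optative -al → zechzesal.
Attach tense past -ze → zechzesalze.
Attach evidentiality hearsay vi- → vizechzesalze.
Apply vowel harmony: vizechzesalze → vizechzeselze.
So the correct form is vizechzeselze, option (C).
(A) vizechzeszeel is wrong: it has the affixes in the wrong order.
(D) vivemzechzeselze is wrong: it uses 1st person instead of 2nd person for person.
(B) vizechzesalze is wrong: it fails to apply the sound rule(s).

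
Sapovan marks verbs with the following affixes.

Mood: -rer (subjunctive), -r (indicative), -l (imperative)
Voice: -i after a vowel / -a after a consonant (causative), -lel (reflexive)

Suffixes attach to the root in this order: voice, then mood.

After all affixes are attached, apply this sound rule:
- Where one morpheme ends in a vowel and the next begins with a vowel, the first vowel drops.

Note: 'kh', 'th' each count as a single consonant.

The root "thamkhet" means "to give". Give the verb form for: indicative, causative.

Attach voice causative -a (after consonant 't') → thamkheta.
Attach mood indicative -r → thamkhetar.
Vowel deletion: no change.

thamkhetar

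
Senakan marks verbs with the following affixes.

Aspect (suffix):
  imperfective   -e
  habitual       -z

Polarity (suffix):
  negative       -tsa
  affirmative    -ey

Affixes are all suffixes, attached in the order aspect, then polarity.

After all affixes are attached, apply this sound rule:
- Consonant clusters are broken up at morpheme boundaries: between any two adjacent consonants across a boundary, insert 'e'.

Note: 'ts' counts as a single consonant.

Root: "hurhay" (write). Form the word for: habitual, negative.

hurhayezetsa

Attach aspect habitual -z → hurhayz.
Attach polarity negative -tsa → hurhayztsa.
Apply epenthesis: hurhayztsa → hurhayezetsa.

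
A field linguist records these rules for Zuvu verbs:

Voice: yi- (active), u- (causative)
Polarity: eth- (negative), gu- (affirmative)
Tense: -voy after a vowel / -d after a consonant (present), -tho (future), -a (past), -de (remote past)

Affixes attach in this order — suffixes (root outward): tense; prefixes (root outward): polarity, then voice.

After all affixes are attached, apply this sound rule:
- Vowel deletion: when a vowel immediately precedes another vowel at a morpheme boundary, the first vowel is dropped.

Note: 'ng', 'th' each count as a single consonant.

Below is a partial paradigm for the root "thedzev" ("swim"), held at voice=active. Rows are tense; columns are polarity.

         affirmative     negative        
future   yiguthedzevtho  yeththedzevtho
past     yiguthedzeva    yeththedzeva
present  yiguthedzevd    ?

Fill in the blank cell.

yeththedzevd

Attach polarity negative eth- → eththedzev.
Attach voice active yi- → yieththedzev.
Attach tense present -d (after consonant 'v') → yieththedzevd.
Apply vowel deletion: yieththedzevd → yeththedzevd.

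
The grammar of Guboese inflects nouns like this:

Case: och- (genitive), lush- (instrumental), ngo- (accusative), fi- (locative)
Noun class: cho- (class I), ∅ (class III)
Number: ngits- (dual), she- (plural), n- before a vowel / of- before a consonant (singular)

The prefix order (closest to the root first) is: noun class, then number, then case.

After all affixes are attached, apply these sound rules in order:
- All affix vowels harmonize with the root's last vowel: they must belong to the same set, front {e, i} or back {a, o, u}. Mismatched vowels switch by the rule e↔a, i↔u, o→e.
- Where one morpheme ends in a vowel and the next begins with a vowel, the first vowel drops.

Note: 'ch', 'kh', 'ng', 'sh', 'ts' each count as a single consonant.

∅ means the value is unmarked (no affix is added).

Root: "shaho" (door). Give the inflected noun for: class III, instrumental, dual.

noun class = class III: zero marking, form stays shaho.
Attach number dual ngits- → ngitsshaho.
Attach case instrumental lush- → lushngitsshaho.
Apply vowel harmony: lushngitsshaho → lushngutsshaho.
Vowel deletion: no change.

lushngutsshaho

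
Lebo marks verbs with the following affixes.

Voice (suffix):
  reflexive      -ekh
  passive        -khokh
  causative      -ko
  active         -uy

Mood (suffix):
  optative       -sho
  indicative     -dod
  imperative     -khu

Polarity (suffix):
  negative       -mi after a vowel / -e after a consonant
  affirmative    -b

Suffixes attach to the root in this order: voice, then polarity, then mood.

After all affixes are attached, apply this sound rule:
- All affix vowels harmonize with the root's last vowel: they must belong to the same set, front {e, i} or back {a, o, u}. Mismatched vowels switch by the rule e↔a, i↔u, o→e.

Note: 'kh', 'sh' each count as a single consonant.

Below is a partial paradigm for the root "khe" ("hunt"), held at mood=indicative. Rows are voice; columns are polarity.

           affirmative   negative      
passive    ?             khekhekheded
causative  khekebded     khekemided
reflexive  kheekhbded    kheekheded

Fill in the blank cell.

khekhekhbded

Attach voice passive -khokh → khekhokh.
Attach polarity affirmative -b → khekhokhb.
Attach mood indicative -dod → khekhokhbdod.
Apply vowel harmony: khekhokhbdod → khekhekhbded.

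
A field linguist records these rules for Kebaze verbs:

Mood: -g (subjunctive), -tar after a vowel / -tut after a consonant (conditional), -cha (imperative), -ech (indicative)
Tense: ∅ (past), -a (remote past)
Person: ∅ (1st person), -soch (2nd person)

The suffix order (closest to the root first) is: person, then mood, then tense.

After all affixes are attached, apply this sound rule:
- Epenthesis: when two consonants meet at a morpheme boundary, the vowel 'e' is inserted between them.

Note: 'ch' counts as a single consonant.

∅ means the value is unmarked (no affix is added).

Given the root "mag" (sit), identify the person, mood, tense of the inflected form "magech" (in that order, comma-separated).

Segment: mag-ech.
person: ∅ → 1st person.
mood: -ech → indicative.
tense: ∅ → past.

1st person, indicative, past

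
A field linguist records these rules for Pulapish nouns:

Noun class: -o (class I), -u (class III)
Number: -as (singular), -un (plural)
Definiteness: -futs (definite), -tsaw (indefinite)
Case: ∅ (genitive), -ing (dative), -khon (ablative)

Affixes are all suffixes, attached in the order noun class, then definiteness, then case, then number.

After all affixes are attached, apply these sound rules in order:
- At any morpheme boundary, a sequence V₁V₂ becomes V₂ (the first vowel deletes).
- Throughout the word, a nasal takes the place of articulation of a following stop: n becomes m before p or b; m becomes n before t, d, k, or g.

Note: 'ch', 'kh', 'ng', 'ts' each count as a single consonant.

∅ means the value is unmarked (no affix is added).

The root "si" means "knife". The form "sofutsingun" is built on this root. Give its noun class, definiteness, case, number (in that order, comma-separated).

class I, definite, dative, plural

Segment: si-o-futs-ing-un.
noun class: -o → class I.
definiteness: -futs → definite.
case: -ing → dative.
number: -un → plural.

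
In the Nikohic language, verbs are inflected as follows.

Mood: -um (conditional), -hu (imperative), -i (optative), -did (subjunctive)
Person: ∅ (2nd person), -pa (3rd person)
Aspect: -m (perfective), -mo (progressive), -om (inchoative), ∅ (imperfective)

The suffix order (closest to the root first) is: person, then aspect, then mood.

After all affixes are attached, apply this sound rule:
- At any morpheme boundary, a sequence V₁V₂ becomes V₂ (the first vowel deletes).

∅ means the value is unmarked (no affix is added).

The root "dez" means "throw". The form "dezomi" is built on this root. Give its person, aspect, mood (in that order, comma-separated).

2nd person, inchoative, optative

Segment: dez-om-i.
person: ∅ → 2nd person.
aspect: -om → inchoative.
mood: -i → optative.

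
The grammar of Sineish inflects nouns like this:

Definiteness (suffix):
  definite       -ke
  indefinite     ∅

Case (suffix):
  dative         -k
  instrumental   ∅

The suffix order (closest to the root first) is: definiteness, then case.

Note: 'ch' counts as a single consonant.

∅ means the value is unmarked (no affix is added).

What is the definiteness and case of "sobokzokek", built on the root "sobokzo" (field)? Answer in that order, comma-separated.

Segment: sobokzo-ke-k.
definiteness: -ke → definite.
case: -k → dative.

definite, dative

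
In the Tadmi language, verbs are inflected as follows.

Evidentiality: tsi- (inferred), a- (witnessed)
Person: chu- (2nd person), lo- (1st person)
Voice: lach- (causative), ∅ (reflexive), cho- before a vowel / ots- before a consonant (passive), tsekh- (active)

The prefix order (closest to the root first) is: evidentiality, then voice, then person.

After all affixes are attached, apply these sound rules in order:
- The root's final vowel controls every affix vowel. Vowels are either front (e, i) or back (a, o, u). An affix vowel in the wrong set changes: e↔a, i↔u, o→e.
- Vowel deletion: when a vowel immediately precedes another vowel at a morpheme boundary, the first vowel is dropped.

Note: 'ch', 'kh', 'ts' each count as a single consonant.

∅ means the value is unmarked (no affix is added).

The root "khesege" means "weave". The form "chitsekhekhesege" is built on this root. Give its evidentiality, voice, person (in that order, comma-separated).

Segment: chu-tsekh-a-khesege.
evidentiality: a- → witnessed.
voice: tsekh- → active.
person: chu- → 2nd person.

witnessed, active, 2nd person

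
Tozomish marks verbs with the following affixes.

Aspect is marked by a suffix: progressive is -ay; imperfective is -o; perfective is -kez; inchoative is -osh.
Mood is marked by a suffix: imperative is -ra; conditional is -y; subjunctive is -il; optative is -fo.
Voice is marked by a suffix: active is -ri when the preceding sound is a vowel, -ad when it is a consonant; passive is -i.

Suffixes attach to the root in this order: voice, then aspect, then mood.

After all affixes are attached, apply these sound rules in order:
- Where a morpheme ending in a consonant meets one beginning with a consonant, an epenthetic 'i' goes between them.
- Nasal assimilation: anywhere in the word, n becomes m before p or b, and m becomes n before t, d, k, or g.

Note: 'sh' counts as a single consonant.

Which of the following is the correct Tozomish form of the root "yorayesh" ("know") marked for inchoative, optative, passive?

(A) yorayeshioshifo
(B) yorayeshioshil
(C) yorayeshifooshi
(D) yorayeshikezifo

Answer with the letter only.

Attach voice passive -i → yorayeshi.
Attach aspect inchoative -osh → yorayeshiosh.
Attach mood optative -fo → yorayeshioshfo.
Apply epenthesis: yorayeshioshfo → yorayeshioshifo.
Nasal assimilation: no change.
So the correct form is yorayeshioshifo, option (A).
(C) yorayeshifooshi is wrong: it has the affixes in the wrong order.
(D) yorayeshikezifo is wrong: it uses perfective instead of inchoative for aspect.
(B) yorayeshioshil is wrong: it uses subjunctive instead of optative for mood.

A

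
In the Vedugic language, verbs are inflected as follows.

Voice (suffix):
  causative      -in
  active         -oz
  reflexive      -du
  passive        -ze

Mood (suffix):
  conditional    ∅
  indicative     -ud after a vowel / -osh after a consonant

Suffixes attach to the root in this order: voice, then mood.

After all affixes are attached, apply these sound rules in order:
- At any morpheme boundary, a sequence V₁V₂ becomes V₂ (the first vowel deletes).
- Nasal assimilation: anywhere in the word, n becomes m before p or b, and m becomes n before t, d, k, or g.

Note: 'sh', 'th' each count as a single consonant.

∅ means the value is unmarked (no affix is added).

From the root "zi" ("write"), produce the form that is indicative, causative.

Attach voice causative -in → ziin.
Attach mood indicative -osh (after consonant 'n') → ziinosh.
Apply vowel deletion: ziinosh → zinosh.
Nasal assimilation: no change.

zinosh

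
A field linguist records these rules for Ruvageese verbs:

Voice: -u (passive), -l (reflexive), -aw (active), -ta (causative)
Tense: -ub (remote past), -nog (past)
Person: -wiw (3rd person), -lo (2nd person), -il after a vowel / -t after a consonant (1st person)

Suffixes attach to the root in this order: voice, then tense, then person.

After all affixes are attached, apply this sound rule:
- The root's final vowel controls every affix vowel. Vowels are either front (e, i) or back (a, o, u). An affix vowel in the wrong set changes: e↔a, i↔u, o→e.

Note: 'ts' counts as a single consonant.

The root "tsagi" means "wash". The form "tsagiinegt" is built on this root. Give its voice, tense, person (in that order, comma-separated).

Segment: tsagi-u-nog-t.
voice: -u → passive.
tense: -nog → past.
person: -il/t → 1st person.

passive, past, 1st person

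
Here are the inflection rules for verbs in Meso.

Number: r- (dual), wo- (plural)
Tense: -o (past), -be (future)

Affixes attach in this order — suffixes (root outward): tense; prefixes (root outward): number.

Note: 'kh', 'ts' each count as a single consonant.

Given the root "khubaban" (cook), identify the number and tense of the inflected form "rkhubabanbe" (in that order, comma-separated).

dual, future

Segment: r-khubaban-be.
number: r- → dual.
tense: -be → future.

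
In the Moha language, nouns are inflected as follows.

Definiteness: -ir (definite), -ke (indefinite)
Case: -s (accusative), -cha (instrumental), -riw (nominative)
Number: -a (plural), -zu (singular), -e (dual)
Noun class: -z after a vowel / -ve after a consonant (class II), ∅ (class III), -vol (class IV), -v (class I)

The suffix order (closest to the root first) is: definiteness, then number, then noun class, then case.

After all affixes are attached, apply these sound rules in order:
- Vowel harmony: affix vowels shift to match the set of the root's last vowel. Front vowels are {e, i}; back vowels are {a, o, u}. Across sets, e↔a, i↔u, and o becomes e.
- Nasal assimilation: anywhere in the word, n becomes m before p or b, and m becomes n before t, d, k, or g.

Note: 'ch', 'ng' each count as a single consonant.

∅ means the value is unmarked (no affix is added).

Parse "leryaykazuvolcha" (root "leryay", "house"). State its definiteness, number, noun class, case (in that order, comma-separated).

indefinite, singular, class IV, instrumental

Segment: leryay-ke-zu-vol-cha.
definiteness: -ke → indefinite.
number: -zu → singular.
noun class: -vol → class IV.
case: -cha → instrumental.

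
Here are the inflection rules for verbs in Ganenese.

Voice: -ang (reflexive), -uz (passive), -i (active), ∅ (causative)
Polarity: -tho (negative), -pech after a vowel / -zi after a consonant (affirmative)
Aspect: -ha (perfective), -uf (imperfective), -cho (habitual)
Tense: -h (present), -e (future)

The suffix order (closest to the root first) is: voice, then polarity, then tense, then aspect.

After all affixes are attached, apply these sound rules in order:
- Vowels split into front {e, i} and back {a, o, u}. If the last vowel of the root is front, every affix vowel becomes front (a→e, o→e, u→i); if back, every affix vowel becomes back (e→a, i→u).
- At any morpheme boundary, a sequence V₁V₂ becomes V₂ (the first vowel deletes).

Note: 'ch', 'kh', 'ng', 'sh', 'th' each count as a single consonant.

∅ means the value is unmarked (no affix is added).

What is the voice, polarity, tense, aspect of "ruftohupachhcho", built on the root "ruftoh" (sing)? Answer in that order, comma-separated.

active, affirmative, present, habitual

Segment: ruftoh-i-pech-h-cho.
voice: -i → active.
polarity: -pech/zi → affirmative.
tense: -h → present.
aspect: -cho → habitual.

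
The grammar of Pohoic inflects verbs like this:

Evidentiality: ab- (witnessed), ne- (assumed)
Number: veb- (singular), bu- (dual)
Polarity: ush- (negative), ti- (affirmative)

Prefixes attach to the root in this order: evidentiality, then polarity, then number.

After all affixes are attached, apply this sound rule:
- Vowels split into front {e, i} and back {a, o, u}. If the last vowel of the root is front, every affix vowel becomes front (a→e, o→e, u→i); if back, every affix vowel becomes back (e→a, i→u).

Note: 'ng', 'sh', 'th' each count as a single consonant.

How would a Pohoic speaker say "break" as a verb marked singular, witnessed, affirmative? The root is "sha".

Attach evidentiality witnessed ab- → absha.
Attach polarity affirmative ti- → tiabsha.
Attach number singular veb- → vebtiabsha.
Apply vowel harmony: vebtiabsha → vabtuabsha.

vabtuabsha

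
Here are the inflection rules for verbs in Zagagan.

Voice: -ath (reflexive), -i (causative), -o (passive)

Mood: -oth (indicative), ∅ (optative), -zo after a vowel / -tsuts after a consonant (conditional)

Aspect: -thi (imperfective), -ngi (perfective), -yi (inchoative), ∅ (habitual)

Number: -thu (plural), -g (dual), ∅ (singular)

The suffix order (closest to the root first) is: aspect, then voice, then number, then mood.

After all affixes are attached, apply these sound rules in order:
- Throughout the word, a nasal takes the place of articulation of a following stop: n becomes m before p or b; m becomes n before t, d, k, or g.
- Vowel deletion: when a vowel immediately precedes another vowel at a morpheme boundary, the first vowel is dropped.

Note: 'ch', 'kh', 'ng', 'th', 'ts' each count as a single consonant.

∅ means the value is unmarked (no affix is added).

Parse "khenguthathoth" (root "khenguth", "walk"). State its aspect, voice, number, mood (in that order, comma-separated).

habitual, reflexive, singular, indicative

Segment: khenguth-ath-oth.
aspect: ∅ → habitual.
voice: -ath → reflexive.
number: ∅ → singular.
mood: -oth → indicative.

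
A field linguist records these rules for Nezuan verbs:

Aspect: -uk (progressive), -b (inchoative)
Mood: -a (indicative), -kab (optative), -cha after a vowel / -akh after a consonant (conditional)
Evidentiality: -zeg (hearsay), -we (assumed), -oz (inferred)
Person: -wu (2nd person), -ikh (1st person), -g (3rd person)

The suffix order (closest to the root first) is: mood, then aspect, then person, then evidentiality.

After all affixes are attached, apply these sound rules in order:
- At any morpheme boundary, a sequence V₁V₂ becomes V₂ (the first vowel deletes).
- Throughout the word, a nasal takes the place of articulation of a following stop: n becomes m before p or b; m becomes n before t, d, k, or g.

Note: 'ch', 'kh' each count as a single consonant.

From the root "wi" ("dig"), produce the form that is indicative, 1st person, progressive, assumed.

wukikhwe

Attach mood indicative -a → wia.
Attach aspect progressive -uk → wiauk.
Attach person 1st person -ikh → wiaukikh.
Attach evidentiality assumed -we → wiaukikhwe.
Apply vowel deletion: wiaukikhwe → wukikhwe.
Nasal assimilation: no change.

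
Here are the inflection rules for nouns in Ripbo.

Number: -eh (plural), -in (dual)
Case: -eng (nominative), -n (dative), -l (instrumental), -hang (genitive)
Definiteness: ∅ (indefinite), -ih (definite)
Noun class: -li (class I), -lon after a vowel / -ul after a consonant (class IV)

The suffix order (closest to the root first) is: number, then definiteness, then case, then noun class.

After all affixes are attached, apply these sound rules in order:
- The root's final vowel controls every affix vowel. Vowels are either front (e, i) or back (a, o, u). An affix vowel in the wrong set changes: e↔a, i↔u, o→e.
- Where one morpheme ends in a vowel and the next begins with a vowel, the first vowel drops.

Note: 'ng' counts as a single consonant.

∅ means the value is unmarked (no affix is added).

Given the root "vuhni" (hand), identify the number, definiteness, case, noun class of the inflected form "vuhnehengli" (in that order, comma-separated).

plural, indefinite, nominative, class I

Segment: vuhni-eh-eng-li.
number: -eh → plural.
definiteness: ∅ → indefinite.
case: -eng → nominative.
noun class: -li → class I.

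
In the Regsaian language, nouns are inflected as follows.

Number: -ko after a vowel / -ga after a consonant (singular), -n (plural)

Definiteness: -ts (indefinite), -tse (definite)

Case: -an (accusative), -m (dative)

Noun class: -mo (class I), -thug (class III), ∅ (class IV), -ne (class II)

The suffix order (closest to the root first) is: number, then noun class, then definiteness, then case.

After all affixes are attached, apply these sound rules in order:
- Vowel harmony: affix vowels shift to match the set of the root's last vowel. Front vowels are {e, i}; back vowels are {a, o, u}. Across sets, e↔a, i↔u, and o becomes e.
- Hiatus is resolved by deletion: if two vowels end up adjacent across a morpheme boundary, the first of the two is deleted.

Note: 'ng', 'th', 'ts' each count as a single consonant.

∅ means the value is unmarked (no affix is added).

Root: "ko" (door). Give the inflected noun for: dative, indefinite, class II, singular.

Attach number singular -ko (after vowel 'o') → koko.
Attach noun class class II -ne → kokone.
Attach definiteness indefinite -ts → kokonets.
Attach case dative -m → kokonetsm.
Apply vowel harmony: kokonetsm → kokonatsm.
Vowel deletion: no change.

kokonatsm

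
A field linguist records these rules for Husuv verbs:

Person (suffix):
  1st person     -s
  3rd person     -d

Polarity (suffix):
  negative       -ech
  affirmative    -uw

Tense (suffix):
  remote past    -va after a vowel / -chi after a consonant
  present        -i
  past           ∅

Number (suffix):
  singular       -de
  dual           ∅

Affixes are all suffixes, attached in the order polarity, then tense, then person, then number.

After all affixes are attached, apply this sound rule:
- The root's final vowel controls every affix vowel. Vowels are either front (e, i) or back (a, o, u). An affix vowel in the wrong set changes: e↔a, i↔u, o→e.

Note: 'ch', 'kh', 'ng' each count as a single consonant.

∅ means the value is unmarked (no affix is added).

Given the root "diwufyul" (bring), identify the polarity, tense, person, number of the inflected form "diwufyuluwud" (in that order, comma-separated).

Segment: diwufyul-uw-i-d.
polarity: -uw → affirmative.
tense: -i → present.
person: -d → 3rd person.
number: ∅ → dual.

affirmative, present, 3rd person, dual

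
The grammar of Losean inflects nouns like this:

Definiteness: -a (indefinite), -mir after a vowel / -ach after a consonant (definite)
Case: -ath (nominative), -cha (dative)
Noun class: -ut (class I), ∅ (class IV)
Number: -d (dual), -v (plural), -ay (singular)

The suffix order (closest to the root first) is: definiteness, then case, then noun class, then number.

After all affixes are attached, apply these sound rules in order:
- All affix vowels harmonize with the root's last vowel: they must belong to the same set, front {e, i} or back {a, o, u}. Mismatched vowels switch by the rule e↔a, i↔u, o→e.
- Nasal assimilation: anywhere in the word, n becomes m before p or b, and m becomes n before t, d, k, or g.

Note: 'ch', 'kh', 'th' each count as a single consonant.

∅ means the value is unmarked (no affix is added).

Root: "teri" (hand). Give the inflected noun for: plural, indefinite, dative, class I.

Attach definiteness indefinite -a → teria.
Attach case dative -cha → teriacha.
Attach noun class class I -ut → teriachaut.
Attach number plural -v → teriachautv.
Apply vowel harmony: teriachautv → teriecheitv.
Nasal assimilation: no change.

teriecheitv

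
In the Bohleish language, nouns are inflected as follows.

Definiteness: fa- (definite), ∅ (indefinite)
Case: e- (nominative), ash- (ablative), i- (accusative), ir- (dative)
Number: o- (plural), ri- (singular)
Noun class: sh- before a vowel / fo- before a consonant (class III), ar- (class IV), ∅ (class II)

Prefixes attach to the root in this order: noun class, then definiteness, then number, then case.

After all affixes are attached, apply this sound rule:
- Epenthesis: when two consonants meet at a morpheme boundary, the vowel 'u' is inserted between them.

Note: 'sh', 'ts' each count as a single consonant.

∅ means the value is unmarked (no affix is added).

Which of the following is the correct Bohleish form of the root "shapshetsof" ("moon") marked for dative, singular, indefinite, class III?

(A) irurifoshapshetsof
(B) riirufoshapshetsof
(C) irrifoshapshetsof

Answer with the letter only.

A

Attach noun class class III fo- (before consonant 'sh') → foshapshetsof.
definiteness = indefinite: zero marking, form stays foshapshetsof.
Attach number singular ri- → rifoshapshetsof.
Attach case dative ir- → irrifoshapshetsof.
Apply epenthesis: irrifoshapshetsof → irurifoshapshetsof.
So the correct form is irurifoshapshetsof, option (A).
(C) irrifoshapshetsof is wrong: it fails to apply the sound rule(s).
(B) riirufoshapshetsof is wrong: it has the affixes in the wrong order.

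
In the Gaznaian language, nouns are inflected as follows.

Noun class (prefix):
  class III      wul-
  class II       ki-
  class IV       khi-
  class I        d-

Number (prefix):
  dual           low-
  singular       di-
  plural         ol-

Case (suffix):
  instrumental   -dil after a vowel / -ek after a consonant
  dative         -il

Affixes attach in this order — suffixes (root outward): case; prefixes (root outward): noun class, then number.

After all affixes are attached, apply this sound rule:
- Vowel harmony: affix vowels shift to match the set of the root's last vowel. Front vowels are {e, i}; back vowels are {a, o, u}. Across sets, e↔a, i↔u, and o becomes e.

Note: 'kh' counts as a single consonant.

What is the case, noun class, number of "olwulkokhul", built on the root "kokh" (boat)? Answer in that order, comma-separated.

Segment: ol-wul-kokh-il.
case: -il → dative.
noun class: wul- → class III.
number: ol- → plural.

dative, class III, plural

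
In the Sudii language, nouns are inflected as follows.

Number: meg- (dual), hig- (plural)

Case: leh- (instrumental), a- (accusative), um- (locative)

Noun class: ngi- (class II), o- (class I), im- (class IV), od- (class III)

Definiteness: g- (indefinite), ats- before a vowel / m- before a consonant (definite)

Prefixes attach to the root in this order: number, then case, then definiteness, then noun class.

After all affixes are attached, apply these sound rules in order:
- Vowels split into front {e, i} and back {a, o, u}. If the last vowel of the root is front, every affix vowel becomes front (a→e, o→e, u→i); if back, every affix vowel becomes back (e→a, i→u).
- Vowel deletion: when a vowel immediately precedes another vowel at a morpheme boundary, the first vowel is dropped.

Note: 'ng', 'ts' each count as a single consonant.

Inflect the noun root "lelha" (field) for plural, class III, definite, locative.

Attach number plural hig- → higlelha.
Attach case locative um- → umhiglelha.
Attach definiteness definite ats- (before vowel 'u') → atsumhiglelha.
Attach noun class class III od- → odatsumhiglelha.
Apply vowel harmony: odatsumhiglelha → odatsumhuglelha.
Vowel deletion: no change.

odatsumhuglelha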